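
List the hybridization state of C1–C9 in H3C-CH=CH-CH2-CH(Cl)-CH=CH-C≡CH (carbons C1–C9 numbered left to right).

C1: 4 σ bonds; 4 regions of electron density → sp3.
C2 is sp2: 3 σ bonds, plus one π bond, 3 electron-density regions.
C3: 3 σ bonds, plus one π bond; 3 regions of electron density → sp2.
C4: 4 σ bonds; 4 regions of electron density → sp3.
C5 is sp3: 4 σ bonds, 4 electron-density regions.
C6 carries 3 σ bonds, plus one π bond, giving a steric number of 3, so it is sp2.
C7 (3 σ bonds, plus one π bond) has steric number 3: sp2.
C8 — 2 σ bonds, plus two π bonds. Steric number 2, so sp.
C9: 2 σ bonds, plus two π bonds — 2 electron domains, sp.

C1 sp3, C2 sp2, C3 sp2, C4 sp3, C5 sp3, C6 sp2, C7 sp2, C8 sp, C9 sp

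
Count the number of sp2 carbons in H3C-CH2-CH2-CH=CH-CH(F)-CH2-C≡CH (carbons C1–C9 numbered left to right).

C1: sp3
C2: sp3
C3: sp3
C4: sp2 ✓
C5: sp2 ✓
C6: sp3
C7: sp3
C8: sp
C9: sp
C4, C5 → 2 sp2 carbons.

2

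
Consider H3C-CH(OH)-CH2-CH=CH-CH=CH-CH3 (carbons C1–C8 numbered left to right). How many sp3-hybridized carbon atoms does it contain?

4

C1: sp3 ✓
C2: sp3 ✓
C3: sp3 ✓
C4: sp2
C5: sp2
C6: sp2
C7: sp2
C8: sp3 ✓
C1, C2, C3, C8 → 4 sp3 carbons.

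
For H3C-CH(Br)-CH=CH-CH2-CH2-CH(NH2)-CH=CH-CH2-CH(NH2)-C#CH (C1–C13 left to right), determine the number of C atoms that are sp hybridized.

C1: sp3
C2: sp3
C3: sp2
C4: sp2
C5: sp3
C6: sp3
C7: sp3
C8: sp2
C9: sp2
C10: sp3
C11: sp3
C12: sp ✓
C13: sp ✓
C12, C13 → 2 sp carbons.

2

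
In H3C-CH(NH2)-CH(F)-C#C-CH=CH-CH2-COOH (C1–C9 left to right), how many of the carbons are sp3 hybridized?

C1: sp3 ✓
C2: sp3 ✓
C3: sp3 ✓
C4: sp
C5: sp
C6: sp2
C7: sp2
C8: sp3 ✓
C9: sp2
C1, C2, C3, C8 → 4 sp3 carbons.

4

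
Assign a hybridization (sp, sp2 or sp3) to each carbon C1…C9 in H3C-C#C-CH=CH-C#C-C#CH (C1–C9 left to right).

C1: 4 σ bonds; 4 regions of electron density → sp3.
C2: 2 σ bonds, plus two π bonds — 2 electron domains, sp.
C3 carries 2 σ bonds, plus two π bonds, giving a steric number of 2, so it is sp.
C4 has 3 σ bonds, plus one π bond: steric number 3 → sp2.
C5 (3 σ bonds, plus one π bond) has steric number 3: sp2.
C6 carries 2 σ bonds, plus two π bonds, giving a steric number of 2, so it is sp.
C7: 2 σ bonds, plus two π bonds; 2 regions of electron density → sp.
C8 has 2 σ bonds, plus two π bonds: steric number 2 → sp.
C9 (2 σ bonds, plus two π bonds) has steric number 2: sp.

C1 sp3, C2 sp, C3 sp, C4 sp2, C5 sp2, C6 sp, C7 sp, C8 sp, C9 sp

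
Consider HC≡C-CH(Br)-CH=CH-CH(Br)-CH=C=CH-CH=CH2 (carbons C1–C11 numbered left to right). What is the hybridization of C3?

C3: 4 σ bonds — 4 electron domains, sp3.

sp3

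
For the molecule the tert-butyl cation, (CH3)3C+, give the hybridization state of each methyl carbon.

Each methyl carbon has 4 σ bonds: steric number 4 → sp3.

sp^3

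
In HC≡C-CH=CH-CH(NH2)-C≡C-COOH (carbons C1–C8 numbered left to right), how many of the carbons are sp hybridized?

C1: sp ✓
C2: sp ✓
C3: sp2
C4: sp2
C5: sp3
C6: sp ✓
C7: sp ✓
C8: sp2
C1, C2, C6, C7 → 4 sp carbons.

4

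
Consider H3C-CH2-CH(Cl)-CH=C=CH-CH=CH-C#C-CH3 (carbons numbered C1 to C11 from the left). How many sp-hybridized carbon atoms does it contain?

C1: sp3
C2: sp3
C3: sp3
C4: sp2
C5: sp ✓
C6: sp2
C7: sp2
C8: sp2
C9: sp ✓
C10: sp ✓
C11: sp3
C5, C9, C10 → 3 sp carbons.

3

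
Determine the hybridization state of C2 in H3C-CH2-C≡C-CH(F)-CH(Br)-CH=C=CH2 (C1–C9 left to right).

C2: 4 σ bonds — 4 electron domains, sp3.

sp3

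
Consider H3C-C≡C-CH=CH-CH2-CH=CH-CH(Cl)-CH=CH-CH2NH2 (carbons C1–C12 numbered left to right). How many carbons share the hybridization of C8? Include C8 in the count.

C8 is sp2 (one π bond).
C1: sp3
C2: sp
C3: sp
C4: sp2 ✓
C5: sp2 ✓
C6: sp3
C7: sp2 ✓
C8: sp2 ✓
C9: sp3
C10: sp2 ✓
C11: sp2 ✓
C12: sp3
6 carbons are sp2.

6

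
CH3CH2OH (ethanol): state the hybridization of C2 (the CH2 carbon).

sp3

C2 (the CH2 carbon): 4 σ bonds; 4 regions of electron density → sp3.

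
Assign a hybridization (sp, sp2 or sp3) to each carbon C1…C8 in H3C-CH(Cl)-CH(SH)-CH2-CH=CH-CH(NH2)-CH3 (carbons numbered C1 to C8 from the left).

C1: 4 σ bonds; 4 regions of electron density → sp3.
C2 (4 σ bonds) has steric number 4: sp3.
C3 has 4 σ bonds: steric number 4 → sp3.
C4 is sp3: 4 σ bonds, 4 electron-density regions.
C5 is sp2: 3 σ bonds, plus one π bond, 3 electron-density regions.
C6 is sp2: 3 σ bonds, plus one π bond, 3 electron-density regions.
C7 carries 4 σ bonds, giving a steric number of 4, so it is sp3.
C8 (4 σ bonds) has steric number 4: sp3.

C1 sp3, C2 sp3, C3 sp3, C4 sp3, C5 sp2, C6 sp2, C7 sp3, C8 sp3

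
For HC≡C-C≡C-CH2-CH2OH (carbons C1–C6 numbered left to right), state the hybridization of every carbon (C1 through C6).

C1 sp, C2 sp, C3 sp, C4 sp, C5 sp3, C6 sp3

C1: 2 σ bonds, plus two π bonds — 2 electron domains, sp.
C2 has 2 σ bonds, plus two π bonds: steric number 2 → sp.
C3 is sp: 2 σ bonds, plus two π bonds, 2 electron-density regions.
C4 — 2 σ bonds, plus two π bonds. Steric number 2, so sp.
C5: 4 σ bonds; 4 regions of electron density → sp3.
C6: 4 σ bonds; 4 regions of electron density → sp3.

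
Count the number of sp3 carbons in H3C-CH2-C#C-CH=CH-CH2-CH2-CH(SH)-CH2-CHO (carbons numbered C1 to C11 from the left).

6

C1: sp3 ✓
C2: sp3 ✓
C3: sp
C4: sp
C5: sp2
C6: sp2
C7: sp3 ✓
C8: sp3 ✓
C9: sp3 ✓
C10: sp3 ✓
C11: sp2
C1, C2, C7, C8, C9, C10 → 6 sp3 carbons.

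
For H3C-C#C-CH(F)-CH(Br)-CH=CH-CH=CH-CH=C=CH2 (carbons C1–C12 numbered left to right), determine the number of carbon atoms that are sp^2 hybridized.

6

C1: sp3
C2: sp
C3: sp
C4: sp3
C5: sp3
C6: sp2 ✓
C7: sp2 ✓
C8: sp2 ✓
C9: sp2 ✓
C10: sp2 ✓
C11: sp
C12: sp2 ✓
C6, C7, C8, C9, C10, C12 → 6 sp2 carbons.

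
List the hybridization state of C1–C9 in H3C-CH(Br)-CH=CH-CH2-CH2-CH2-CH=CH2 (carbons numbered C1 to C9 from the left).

C1: 4 σ bonds — 4 electron domains, sp3.
C2: 4 σ bonds — 4 electron domains, sp3.
C3: 3 σ bonds, plus one π bond — 3 electron domains, sp2.
C4: 3 σ bonds, plus one π bond — 3 electron domains, sp2.
C5 — 4 σ bonds. Steric number 4, so sp3.
C6 is sp3: 4 σ bonds, 4 electron-density regions.
C7: 4 σ bonds; 4 regions of electron density → sp3.
C8 (3 σ bonds, plus one π bond) has steric number 3: sp2.
C9: 3 σ bonds, plus one π bond — 3 electron domains, sp2.

C1 sp3, C2 sp3, C3 sp2, C4 sp2, C5 sp3, C6 sp3, C7 sp3, C8 sp2, C9 sp2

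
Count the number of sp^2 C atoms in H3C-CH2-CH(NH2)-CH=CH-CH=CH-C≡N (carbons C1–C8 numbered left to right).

4

C1: sp3
C2: sp3
C3: sp3
C4: sp2 ✓
C5: sp2 ✓
C6: sp2 ✓
C7: sp2 ✓
C8: sp
C4, C5, C6, C7 → 4 sp2 carbons.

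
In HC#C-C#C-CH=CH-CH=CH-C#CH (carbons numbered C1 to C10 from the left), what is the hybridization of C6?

C6 is sp2: 3 σ bonds, plus one π bond, 3 electron-density regions.

sp²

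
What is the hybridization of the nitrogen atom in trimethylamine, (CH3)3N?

sp3

The nitrogen atom: 3 σ bonds and 1 lone pair — 4 electron domains, sp3.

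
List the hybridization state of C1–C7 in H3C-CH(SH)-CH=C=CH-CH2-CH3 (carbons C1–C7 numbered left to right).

C1 sp3, C2 sp3, C3 sp2, C4 sp, C5 sp2, C6 sp3, C7 sp3

C1 — 4 σ bonds. Steric number 4, so sp3.
C2: 4 σ bonds; 4 regions of electron density → sp3.
C3: 3 σ bonds, plus one π bond; 3 regions of electron density → sp2.
C4: 2 σ bonds, plus two π bonds — 2 electron domains, sp.
C5 carries 3 σ bonds, plus one π bond, giving a steric number of 3, so it is sp2.
C6: 4 σ bonds; 4 regions of electron density → sp3.
C7 — 4 σ bonds. Steric number 4, so sp3.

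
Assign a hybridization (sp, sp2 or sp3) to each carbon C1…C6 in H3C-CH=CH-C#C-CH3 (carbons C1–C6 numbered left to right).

C1: 4 σ bonds — 4 electron domains, sp3.
C2: 3 σ bonds, plus one π bond — 3 electron domains, sp2.
C3 is sp2: 3 σ bonds, plus one π bond, 3 electron-density regions.
C4: 2 σ bonds, plus two π bonds — 2 electron domains, sp.
C5 is sp: 2 σ bonds, plus two π bonds, 2 electron-density regions.
C6: 4 σ bonds; 4 regions of electron density → sp3.

C1 sp3, C2 sp2, C3 sp2, C4 sp, C5 sp, C6 sp3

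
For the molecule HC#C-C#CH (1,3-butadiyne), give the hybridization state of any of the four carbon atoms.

Every carbon is part of a C≡C triple bond: two σ regions → sp.

sp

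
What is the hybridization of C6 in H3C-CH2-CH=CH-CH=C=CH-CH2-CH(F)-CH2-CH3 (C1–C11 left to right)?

C6 carries 2 σ bonds, plus two π bonds, giving a steric number of 2, so it is sp.

sp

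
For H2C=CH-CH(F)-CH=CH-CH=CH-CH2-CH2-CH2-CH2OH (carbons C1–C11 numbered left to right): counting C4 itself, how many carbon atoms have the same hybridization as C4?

C4 is sp2 (one π bond).
C1: sp2 ✓
C2: sp2 ✓
C3: sp3
C4: sp2 ✓
C5: sp2 ✓
C6: sp2 ✓
C7: sp2 ✓
C8: sp3
C9: sp3
C10: sp3
C11: sp3
6 carbons are sp2.

6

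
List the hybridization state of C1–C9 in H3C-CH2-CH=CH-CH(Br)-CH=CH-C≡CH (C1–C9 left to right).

C1 is sp3: 4 σ bonds, 4 electron-density regions.
C2 has 4 σ bonds: steric number 4 → sp3.
C3 is sp2: 3 σ bonds, plus one π bond, 3 electron-density regions.
C4: 3 σ bonds, plus one π bond; 3 regions of electron density → sp2.
C5 — 4 σ bonds. Steric number 4, so sp3.
C6 is sp2: 3 σ bonds, plus one π bond, 3 electron-density regions.
C7 has 3 σ bonds, plus one π bond: steric number 3 → sp2.
C8 has 2 σ bonds, plus two π bonds: steric number 2 → sp.
C9: 2 σ bonds, plus two π bonds; 2 regions of electron density → sp.

C1 sp3, C2 sp3, C3 sp2, C4 sp2, C5 sp3, C6 sp2, C7 sp2, C8 sp, C9 sp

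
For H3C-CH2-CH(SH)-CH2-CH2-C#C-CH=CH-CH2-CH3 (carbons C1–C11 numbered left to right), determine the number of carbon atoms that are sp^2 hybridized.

C1: sp3
C2: sp3
C3: sp3
C4: sp3
C5: sp3
C6: sp
C7: sp
C8: sp2 ✓
C9: sp2 ✓
C10: sp3
C11: sp3
C8, C9 → 2 sp2 carbons.

2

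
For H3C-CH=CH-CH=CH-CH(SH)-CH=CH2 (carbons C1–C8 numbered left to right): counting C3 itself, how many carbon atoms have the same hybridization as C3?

6

C3 is sp2 (one π bond).
C1: sp3
C2: sp2 ✓
C3: sp2 ✓
C4: sp2 ✓
C5: sp2 ✓
C6: sp3
C7: sp2 ✓
C8: sp2 ✓
6 carbons are sp2.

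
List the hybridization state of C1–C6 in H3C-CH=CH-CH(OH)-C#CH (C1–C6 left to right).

C1 is sp3: 4 σ bonds, 4 electron-density regions.
C2: 3 σ bonds, plus one π bond; 3 regions of electron density → sp2.
C3: 3 σ bonds, plus one π bond; 3 regions of electron density → sp2.
C4: 4 σ bonds; 4 regions of electron density → sp3.
C5 is sp: 2 σ bonds, plus two π bonds, 2 electron-density regions.
C6 has 2 σ bonds, plus two π bonds: steric number 2 → sp.

C1 sp3, C2 sp2, C3 sp2, C4 sp3, C5 sp, C6 sp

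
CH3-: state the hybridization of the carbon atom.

Three σ bonds + one lone pair = steric number 4 → sp3, pyramidal.

sp^3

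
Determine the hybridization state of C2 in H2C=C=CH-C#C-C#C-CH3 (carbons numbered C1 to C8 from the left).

C2 has 2 σ bonds, plus two π bonds: steric number 2 → sp.

sp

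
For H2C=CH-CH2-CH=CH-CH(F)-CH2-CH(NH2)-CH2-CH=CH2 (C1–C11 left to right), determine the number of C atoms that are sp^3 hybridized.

5

C1: sp2
C2: sp2
C3: sp3 ✓
C4: sp2
C5: sp2
C6: sp3 ✓
C7: sp3 ✓
C8: sp3 ✓
C9: sp3 ✓
C10: sp2
C11: sp2
C3, C6, C7, C8, C9 → 5 sp3 carbons.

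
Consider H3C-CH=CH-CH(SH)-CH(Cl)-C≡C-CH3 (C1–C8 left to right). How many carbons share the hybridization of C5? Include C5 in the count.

C5 is sp3 (only σ bonds).
C1: sp3 ✓
C2: sp2
C3: sp2
C4: sp3 ✓
C5: sp3 ✓
C6: sp
C7: sp
C8: sp3 ✓
4 carbons are sp3.

4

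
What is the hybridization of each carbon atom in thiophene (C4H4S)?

Each carbon atom — 3 σ bonds, plus one π bond. Steric number 3, so sp2.

sp^2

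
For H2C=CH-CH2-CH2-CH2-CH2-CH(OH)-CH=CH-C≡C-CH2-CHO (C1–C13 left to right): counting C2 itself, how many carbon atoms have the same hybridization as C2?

C2 is sp2 (one π bond).
C1: sp2 ✓
C2: sp2 ✓
C3: sp3
C4: sp3
C5: sp3
C6: sp3
C7: sp3
C8: sp2 ✓
C9: sp2 ✓
C10: sp
C11: sp
C12: sp3
C13: sp2 ✓
5 carbons are sp2.

5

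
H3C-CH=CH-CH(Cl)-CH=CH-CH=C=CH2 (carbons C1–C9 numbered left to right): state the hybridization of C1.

sp³

C1 — 4 σ bonds. Steric number 4, so sp3.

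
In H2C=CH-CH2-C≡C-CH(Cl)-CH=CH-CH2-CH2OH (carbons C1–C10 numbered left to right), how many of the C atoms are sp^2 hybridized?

C1: sp2 ✓
C2: sp2 ✓
C3: sp3
C4: sp
C5: sp
C6: sp3
C7: sp2 ✓
C8: sp2 ✓
C9: sp3
C10: sp3
C1, C2, C7, C8 → 4 sp2 carbons.

4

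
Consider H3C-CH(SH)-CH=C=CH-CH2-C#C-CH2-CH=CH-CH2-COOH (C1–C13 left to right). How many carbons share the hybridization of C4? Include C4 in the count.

3

C4 is sp (two π bonds).
C1: sp3
C2: sp3
C3: sp2
C4: sp ✓
C5: sp2
C6: sp3
C7: sp ✓
C8: sp ✓
C9: sp3
C10: sp2
C11: sp2
C12: sp3
C13: sp2
3 carbons are sp.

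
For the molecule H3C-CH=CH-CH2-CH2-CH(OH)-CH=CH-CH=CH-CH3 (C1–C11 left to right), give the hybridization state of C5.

C5 (4 σ bonds) has steric number 4: sp3.

sp3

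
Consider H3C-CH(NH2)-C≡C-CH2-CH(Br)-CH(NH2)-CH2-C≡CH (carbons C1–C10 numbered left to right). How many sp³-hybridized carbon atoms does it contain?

C1: sp3 ✓
C2: sp3 ✓
C3: sp
C4: sp
C5: sp3 ✓
C6: sp3 ✓
C7: sp3 ✓
C8: sp3 ✓
C9: sp
C10: sp
C1, C2, C5, C6, C7, C8 → 6 sp3 carbons.

6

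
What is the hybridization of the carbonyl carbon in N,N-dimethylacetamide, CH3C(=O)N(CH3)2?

sp2

The carbonyl carbon: 3 σ bonds, plus one π bond; 3 regions of electron density → sp2.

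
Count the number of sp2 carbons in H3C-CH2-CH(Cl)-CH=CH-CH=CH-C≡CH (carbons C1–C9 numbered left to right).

C1: sp3
C2: sp3
C3: sp3
C4: sp2 ✓
C5: sp2 ✓
C6: sp2 ✓
C7: sp2 ✓
C8: sp
C9: sp
C4, C5, C6, C7 → 4 sp2 carbons.

4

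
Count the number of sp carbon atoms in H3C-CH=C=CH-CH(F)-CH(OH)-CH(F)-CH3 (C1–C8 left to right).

1

C1: sp3
C2: sp2
C3: sp ✓
C4: sp2
C5: sp3
C6: sp3
C7: sp3
C8: sp3
C3 → 1 sp carbon.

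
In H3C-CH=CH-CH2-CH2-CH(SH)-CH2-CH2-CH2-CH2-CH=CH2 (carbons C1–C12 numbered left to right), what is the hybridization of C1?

sp^3

C1 has 4 σ bonds: steric number 4 → sp3.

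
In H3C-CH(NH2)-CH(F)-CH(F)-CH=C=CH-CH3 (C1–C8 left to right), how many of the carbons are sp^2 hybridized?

2

C1: sp3
C2: sp3
C3: sp3
C4: sp3
C5: sp2 ✓
C6: sp
C7: sp2 ✓
C8: sp3
C5, C7 → 2 sp2 carbons.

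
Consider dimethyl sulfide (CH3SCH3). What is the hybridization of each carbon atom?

Each carbon atom: 4 σ bonds; 4 regions of electron density → sp3.

sp3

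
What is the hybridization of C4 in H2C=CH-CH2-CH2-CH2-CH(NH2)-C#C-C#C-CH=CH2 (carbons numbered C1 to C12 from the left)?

sp³

C4: 4 σ bonds; 4 regions of electron density → sp3.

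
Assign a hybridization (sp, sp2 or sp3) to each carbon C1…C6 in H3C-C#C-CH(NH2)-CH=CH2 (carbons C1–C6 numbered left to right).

C1 — 4 σ bonds. Steric number 4, so sp3.
C2 carries 2 σ bonds, plus two π bonds, giving a steric number of 2, so it is sp.
C3: 2 σ bonds, plus two π bonds — 2 electron domains, sp.
C4 is sp3: 4 σ bonds, 4 electron-density regions.
C5 (3 σ bonds, plus one π bond) has steric number 3: sp2.
C6: 3 σ bonds, plus one π bond — 3 electron domains, sp2.

C1 sp3, C2 sp, C3 sp, C4 sp3, C5 sp2, C6 sp2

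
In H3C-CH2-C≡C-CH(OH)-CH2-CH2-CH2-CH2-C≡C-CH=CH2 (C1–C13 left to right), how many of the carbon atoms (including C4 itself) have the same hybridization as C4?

4

C4 is sp (two π bonds).
C1: sp3
C2: sp3
C3: sp ✓
C4: sp ✓
C5: sp3
C6: sp3
C7: sp3
C8: sp3
C9: sp3
C10: sp ✓
C11: sp ✓
C12: sp2
C13: sp2
4 carbons are sp.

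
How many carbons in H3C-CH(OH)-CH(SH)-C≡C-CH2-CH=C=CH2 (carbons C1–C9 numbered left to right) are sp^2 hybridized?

2

C1: sp3
C2: sp3
C3: sp3
C4: sp
C5: sp
C6: sp3
C7: sp2 ✓
C8: sp
C9: sp2 ✓
C7, C9 → 2 sp2 carbons.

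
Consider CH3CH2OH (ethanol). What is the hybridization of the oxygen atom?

The oxygen atom: 2 σ bonds and 2 lone pairs; 4 regions of electron density → sp3.

sp³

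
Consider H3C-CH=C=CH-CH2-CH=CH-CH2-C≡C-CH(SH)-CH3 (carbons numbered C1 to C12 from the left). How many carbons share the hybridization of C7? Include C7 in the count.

C7 is sp2 (one π bond).
C1: sp3
C2: sp2 ✓
C3: sp
C4: sp2 ✓
C5: sp3
C6: sp2 ✓
C7: sp2 ✓
C8: sp3
C9: sp
C10: sp
C11: sp3
C12: sp3
4 carbons are sp2.

4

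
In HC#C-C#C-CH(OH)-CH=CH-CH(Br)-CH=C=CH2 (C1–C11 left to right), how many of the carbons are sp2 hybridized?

C1: sp
C2: sp
C3: sp
C4: sp
C5: sp3
C6: sp2 ✓
C7: sp2 ✓
C8: sp3
C9: sp2 ✓
C10: sp
C11: sp2 ✓
C6, C7, C9, C11 → 4 sp2 carbons.

4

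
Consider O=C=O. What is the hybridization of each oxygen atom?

One σ bond + two lone pairs = steric number 3 → sp2.

sp2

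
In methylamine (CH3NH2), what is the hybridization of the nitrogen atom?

sp^3

Three σ bonds + one lone pair = steric number 4 → sp3.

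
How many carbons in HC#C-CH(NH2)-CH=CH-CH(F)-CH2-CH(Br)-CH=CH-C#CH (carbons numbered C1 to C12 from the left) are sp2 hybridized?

4

C1: sp
C2: sp
C3: sp3
C4: sp2 ✓
C5: sp2 ✓
C6: sp3
C7: sp3
C8: sp3
C9: sp2 ✓
C10: sp2 ✓
C11: sp
C12: sp
C4, C5, C9, C10 → 4 sp2 carbons.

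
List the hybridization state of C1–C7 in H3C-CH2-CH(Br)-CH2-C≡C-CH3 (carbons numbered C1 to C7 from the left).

C1 sp3, C2 sp3, C3 sp3, C4 sp3, C5 sp, C6 sp, C7 sp3

C1 is sp3: 4 σ bonds, 4 electron-density regions.
C2: 4 σ bonds — 4 electron domains, sp3.
C3: 4 σ bonds — 4 electron domains, sp3.
C4 is sp3: 4 σ bonds, 4 electron-density regions.
C5: 2 σ bonds, plus two π bonds — 2 electron domains, sp.
C6 (2 σ bonds, plus two π bonds) has steric number 2: sp.
C7: 4 σ bonds — 4 electron domains, sp3.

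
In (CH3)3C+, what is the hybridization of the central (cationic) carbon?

sp^2

Three σ bonds and an empty p orbital; no lone pair → steric number 3 → sp2 and planar.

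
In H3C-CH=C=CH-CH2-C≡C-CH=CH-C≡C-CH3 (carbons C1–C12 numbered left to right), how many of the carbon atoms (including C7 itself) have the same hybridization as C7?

5

C7 is sp (two π bonds).
C1: sp3
C2: sp2
C3: sp ✓
C4: sp2
C5: sp3
C6: sp ✓
C7: sp ✓
C8: sp2
C9: sp2
C10: sp ✓
C11: sp ✓
C12: sp3
5 carbons are sp.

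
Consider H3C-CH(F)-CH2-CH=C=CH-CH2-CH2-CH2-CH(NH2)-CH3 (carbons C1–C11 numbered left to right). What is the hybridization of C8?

C8 — 4 σ bonds. Steric number 4, so sp3.

sp^3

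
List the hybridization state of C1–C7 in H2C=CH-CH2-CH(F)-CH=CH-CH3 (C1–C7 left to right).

C1 is sp2: 3 σ bonds, plus one π bond, 3 electron-density regions.
C2 has 3 σ bonds, plus one π bond: steric number 3 → sp2.
C3: 4 σ bonds; 4 regions of electron density → sp3.
C4 — 4 σ bonds. Steric number 4, so sp3.
C5: 3 σ bonds, plus one π bond — 3 electron domains, sp2.
C6 has 3 σ bonds, plus one π bond: steric number 3 → sp2.
C7: 4 σ bonds; 4 regions of electron density → sp3.

C1 sp2, C2 sp2, C3 sp3, C4 sp3, C5 sp2, C6 sp2, C7 sp3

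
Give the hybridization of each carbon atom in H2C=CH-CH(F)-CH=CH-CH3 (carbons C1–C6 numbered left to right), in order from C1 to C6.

C1 sp2, C2 sp2, C3 sp3, C4 sp2, C5 sp2, C6 sp3

C1 (3 σ bonds, plus one π bond) has steric number 3: sp2.
C2: 3 σ bonds, plus one π bond; 3 regions of electron density → sp2.
C3: 4 σ bonds; 4 regions of electron density → sp3.
C4 carries 3 σ bonds, plus one π bond, giving a steric number of 3, so it is sp2.
C5 is sp2: 3 σ bonds, plus one π bond, 3 electron-density regions.
C6 is sp3: 4 σ bonds, 4 electron-density regions.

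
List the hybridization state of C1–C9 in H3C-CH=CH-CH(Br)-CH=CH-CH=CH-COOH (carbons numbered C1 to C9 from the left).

C1 sp3, C2 sp2, C3 sp2, C4 sp3, C5 sp2, C6 sp2, C7 sp2, C8 sp2, C9 sp2

C1: 4 σ bonds — 4 electron domains, sp3.
C2 — 3 σ bonds, plus one π bond. Steric number 3, so sp2.
C3 has 3 σ bonds, plus one π bond: steric number 3 → sp2.
C4 has 4 σ bonds: steric number 4 → sp3.
C5 is sp2: 3 σ bonds, plus one π bond, 3 electron-density regions.
C6 carries 3 σ bonds, plus one π bond, giving a steric number of 3, so it is sp2.
C7: 3 σ bonds, plus one π bond; 3 regions of electron density → sp2.
C8: 3 σ bonds, plus one π bond; 3 regions of electron density → sp2.
C9: 3 σ bonds, plus one π bond — 3 electron domains, sp2.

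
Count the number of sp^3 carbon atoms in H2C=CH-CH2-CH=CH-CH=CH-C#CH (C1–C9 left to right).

C1: sp2
C2: sp2
C3: sp3 ✓
C4: sp2
C5: sp2
C6: sp2
C7: sp2
C8: sp
C9: sp
C3 → 1 sp3 carbon.

1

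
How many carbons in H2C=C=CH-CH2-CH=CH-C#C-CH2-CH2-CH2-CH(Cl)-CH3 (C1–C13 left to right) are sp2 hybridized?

4

C1: sp2 ✓
C2: sp
C3: sp2 ✓
C4: sp3
C5: sp2 ✓
C6: sp2 ✓
C7: sp
C8: sp
C9: sp3
C10: sp3
C11: sp3
C12: sp3
C13: sp3
C1, C3, C5, C6 → 4 sp2 carbons.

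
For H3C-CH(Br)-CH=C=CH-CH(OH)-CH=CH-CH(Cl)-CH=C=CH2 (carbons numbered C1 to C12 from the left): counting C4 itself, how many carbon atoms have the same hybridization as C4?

C4 is sp (two π bonds).
C1: sp3
C2: sp3
C3: sp2
C4: sp ✓
C5: sp2
C6: sp3
C7: sp2
C8: sp2
C9: sp3
C10: sp2
C11: sp ✓
C12: sp2
2 carbons are sp.

2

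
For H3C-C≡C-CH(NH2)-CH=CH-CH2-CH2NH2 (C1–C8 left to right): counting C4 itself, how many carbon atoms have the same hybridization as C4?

C4 is sp3 (only σ bonds).
C1: sp3 ✓
C2: sp
C3: sp
C4: sp3 ✓
C5: sp2
C6: sp2
C7: sp3 ✓
C8: sp3 ✓
4 carbons are sp3.

4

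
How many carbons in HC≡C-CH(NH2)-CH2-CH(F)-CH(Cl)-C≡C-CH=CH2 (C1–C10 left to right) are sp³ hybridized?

C1: sp
C2: sp
C3: sp3 ✓
C4: sp3 ✓
C5: sp3 ✓
C6: sp3 ✓
C7: sp
C8: sp
C9: sp2
C10: sp2
C3, C4, C5, C6 → 4 sp3 carbons.

4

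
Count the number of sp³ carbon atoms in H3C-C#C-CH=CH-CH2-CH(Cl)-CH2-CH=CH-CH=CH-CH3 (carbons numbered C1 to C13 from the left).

C1: sp3 ✓
C2: sp
C3: sp
C4: sp2
C5: sp2
C6: sp3 ✓
C7: sp3 ✓
C8: sp3 ✓
C9: sp2
C10: sp2
C11: sp2
C12: sp2
C13: sp3 ✓
C1, C6, C7, C8, C13 → 5 sp3 carbons.

5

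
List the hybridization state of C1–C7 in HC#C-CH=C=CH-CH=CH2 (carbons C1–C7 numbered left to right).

C1 sp, C2 sp, C3 sp2, C4 sp, C5 sp2, C6 sp2, C7 sp2

C1 (2 σ bonds, plus two π bonds) has steric number 2: sp.
C2 is sp: 2 σ bonds, plus two π bonds, 2 electron-density regions.
C3 is sp2: 3 σ bonds, plus one π bond, 3 electron-density regions.
C4: 2 σ bonds, plus two π bonds; 2 regions of electron density → sp.
C5: 3 σ bonds, plus one π bond — 3 electron domains, sp2.
C6 has 3 σ bonds, plus one π bond: steric number 3 → sp2.
C7 — 3 σ bonds, plus one π bond. Steric number 3, so sp2.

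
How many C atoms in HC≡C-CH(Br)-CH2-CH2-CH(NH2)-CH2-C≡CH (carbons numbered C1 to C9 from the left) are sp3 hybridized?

5

C1: sp
C2: sp
C3: sp3 ✓
C4: sp3 ✓
C5: sp3 ✓
C6: sp3 ✓
C7: sp3 ✓
C8: sp
C9: sp
C3, C4, C5, C6, C7 → 5 sp3 carbons.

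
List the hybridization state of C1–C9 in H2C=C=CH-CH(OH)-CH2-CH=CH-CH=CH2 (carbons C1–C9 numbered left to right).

C1 — 3 σ bonds, plus one π bond. Steric number 3, so sp2.
C2 carries 2 σ bonds, plus two π bonds, giving a steric number of 2, so it is sp.
C3 is sp2: 3 σ bonds, plus one π bond, 3 electron-density regions.
C4 — 4 σ bonds. Steric number 4, so sp3.
C5 (4 σ bonds) has steric number 4: sp3.
C6 carries 3 σ bonds, plus one π bond, giving a steric number of 3, so it is sp2.
C7 is sp2: 3 σ bonds, plus one π bond, 3 electron-density regions.
C8: 3 σ bonds, plus one π bond — 3 electron domains, sp2.
C9 — 3 σ bonds, plus one π bond. Steric number 3, so sp2.

C1 sp2, C2 sp, C3 sp2, C4 sp3, C5 sp3, C6 sp2, C7 sp2, C8 sp2, C9 sp2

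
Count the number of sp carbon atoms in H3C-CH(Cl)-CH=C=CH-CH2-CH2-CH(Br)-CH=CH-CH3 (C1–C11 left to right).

C1: sp3
C2: sp3
C3: sp2
C4: sp ✓
C5: sp2
C6: sp3
C7: sp3
C8: sp3
C9: sp2
C10: sp2
C11: sp3
C4 → 1 sp carbon.

1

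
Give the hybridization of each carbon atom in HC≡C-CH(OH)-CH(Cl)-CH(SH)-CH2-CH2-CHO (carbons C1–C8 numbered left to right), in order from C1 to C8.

C1: 2 σ bonds, plus two π bonds; 2 regions of electron density → sp.
C2 carries 2 σ bonds, plus two π bonds, giving a steric number of 2, so it is sp.
C3 — 4 σ bonds. Steric number 4, so sp3.
C4 (4 σ bonds) has steric number 4: sp3.
C5 has 4 σ bonds: steric number 4 → sp3.
C6 is sp3: 4 σ bonds, 4 electron-density regions.
C7: 4 σ bonds — 4 electron domains, sp3.
C8 (3 σ bonds, plus one π bond) has steric number 3: sp2.

C1 sp, C2 sp, C3 sp3, C4 sp3, C5 sp3, C6 sp3, C7 sp3, C8 sp2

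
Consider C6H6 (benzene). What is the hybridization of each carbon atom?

sp²

Every ring carbon has three σ bonds and contributes one p electron to the aromatic π system.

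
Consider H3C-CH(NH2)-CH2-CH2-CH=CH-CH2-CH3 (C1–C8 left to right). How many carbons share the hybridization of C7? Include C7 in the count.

6

C7 is sp3 (only σ bonds).
C1: sp3 ✓
C2: sp3 ✓
C3: sp3 ✓
C4: sp3 ✓
C5: sp2
C6: sp2
C7: sp3 ✓
C8: sp3 ✓
6 carbons are sp3.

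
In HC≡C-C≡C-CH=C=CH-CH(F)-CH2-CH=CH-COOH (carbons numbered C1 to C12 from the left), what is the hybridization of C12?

sp2

C12: 3 σ bonds, plus one π bond — 3 electron domains, sp2.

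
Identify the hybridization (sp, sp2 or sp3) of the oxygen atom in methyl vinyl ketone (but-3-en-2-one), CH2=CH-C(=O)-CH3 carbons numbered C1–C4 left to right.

The oxygen atom (1 σ bond and 2 lone pairs, plus one π bond) has steric number 3: sp2.

sp^2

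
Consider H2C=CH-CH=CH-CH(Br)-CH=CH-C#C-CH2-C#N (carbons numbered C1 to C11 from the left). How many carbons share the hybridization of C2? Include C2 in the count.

6

C2 is sp2 (one π bond).
C1: sp2 ✓
C2: sp2 ✓
C3: sp2 ✓
C4: sp2 ✓
C5: sp3
C6: sp2 ✓
C7: sp2 ✓
C8: sp
C9: sp
C10: sp3
C11: sp
6 carbons are sp2.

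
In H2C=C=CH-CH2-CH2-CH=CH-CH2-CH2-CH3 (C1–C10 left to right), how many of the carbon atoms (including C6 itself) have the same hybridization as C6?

4

C6 is sp2 (one π bond).
C1: sp2 ✓
C2: sp
C3: sp2 ✓
C4: sp3
C5: sp3
C6: sp2 ✓
C7: sp2 ✓
C8: sp3
C9: sp3
C10: sp3
4 carbons are sp2.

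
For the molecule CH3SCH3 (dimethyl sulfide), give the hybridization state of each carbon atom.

sp^3

Each carbon atom (4 σ bonds) has steric number 4: sp3.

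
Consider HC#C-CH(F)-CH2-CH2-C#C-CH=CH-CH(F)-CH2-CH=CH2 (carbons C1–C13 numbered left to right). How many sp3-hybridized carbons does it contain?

5

C1: sp
C2: sp
C3: sp3 ✓
C4: sp3 ✓
C5: sp3 ✓
C6: sp
C7: sp
C8: sp2
C9: sp2
C10: sp3 ✓
C11: sp3 ✓
C12: sp2
C13: sp2
C3, C4, C5, C10, C11 → 5 sp3 carbons.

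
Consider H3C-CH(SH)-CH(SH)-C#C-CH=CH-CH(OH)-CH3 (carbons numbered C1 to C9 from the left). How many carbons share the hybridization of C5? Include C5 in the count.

2

C5 is sp (two π bonds).
C1: sp3
C2: sp3
C3: sp3
C4: sp ✓
C5: sp ✓
C6: sp2
C7: sp2
C8: sp3
C9: sp3
2 carbons are sp.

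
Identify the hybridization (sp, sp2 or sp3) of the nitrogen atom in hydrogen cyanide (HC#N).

sp

The nitrogen atom has 1 σ bond and 1 lone pair, plus two π bonds: steric number 2 → sp.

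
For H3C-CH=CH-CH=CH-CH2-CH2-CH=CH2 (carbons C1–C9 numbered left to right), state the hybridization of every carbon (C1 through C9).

C1 carries 4 σ bonds, giving a steric number of 4, so it is sp3.
C2: 3 σ bonds, plus one π bond — 3 electron domains, sp2.
C3 is sp2: 3 σ bonds, plus one π bond, 3 electron-density regions.
C4 carries 3 σ bonds, plus one π bond, giving a steric number of 3, so it is sp2.
C5 has 3 σ bonds, plus one π bond: steric number 3 → sp2.
C6 is sp3: 4 σ bonds, 4 electron-density regions.
C7 (4 σ bonds) has steric number 4: sp3.
C8 — 3 σ bonds, plus one π bond. Steric number 3, so sp2.
C9 has 3 σ bonds, plus one π bond: steric number 3 → sp2.

C1 sp3, C2 sp2, C3 sp2, C4 sp2, C5 sp2, C6 sp3, C7 sp3, C8 sp2, C9 sp2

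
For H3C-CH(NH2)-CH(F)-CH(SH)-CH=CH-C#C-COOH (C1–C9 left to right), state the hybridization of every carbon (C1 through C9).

C1 sp3, C2 sp3, C3 sp3, C4 sp3, C5 sp2, C6 sp2, C7 sp, C8 sp, C9 sp2

C1: 4 σ bonds — 4 electron domains, sp3.
C2 carries 4 σ bonds, giving a steric number of 4, so it is sp3.
C3 is sp3: 4 σ bonds, 4 electron-density regions.
C4 carries 4 σ bonds, giving a steric number of 4, so it is sp3.
C5 — 3 σ bonds, plus one π bond. Steric number 3, so sp2.
C6 (3 σ bonds, plus one π bond) has steric number 3: sp2.
C7 carries 2 σ bonds, plus two π bonds, giving a steric number of 2, so it is sp.
C8 (2 σ bonds, plus two π bonds) has steric number 2: sp.
C9 — 3 σ bonds, plus one π bond. Steric number 3, so sp2.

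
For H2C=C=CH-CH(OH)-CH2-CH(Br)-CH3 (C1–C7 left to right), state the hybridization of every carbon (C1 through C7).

C1 sp2, C2 sp, C3 sp2, C4 sp3, C5 sp3, C6 sp3, C7 sp3

C1: 3 σ bonds, plus one π bond — 3 electron domains, sp2.
C2: 2 σ bonds, plus two π bonds — 2 electron domains, sp.
C3 has 3 σ bonds, plus one π bond: steric number 3 → sp2.
C4: 4 σ bonds; 4 regions of electron density → sp3.
C5 has 4 σ bonds: steric number 4 → sp3.
C6 — 4 σ bonds. Steric number 4, so sp3.
C7 carries 4 σ bonds, giving a steric number of 4, so it is sp3.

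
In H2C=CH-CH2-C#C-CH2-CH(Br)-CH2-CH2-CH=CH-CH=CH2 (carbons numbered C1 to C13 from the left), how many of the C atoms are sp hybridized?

C1: sp2
C2: sp2
C3: sp3
C4: sp ✓
C5: sp ✓
C6: sp3
C7: sp3
C8: sp3
C9: sp3
C10: sp2
C11: sp2
C12: sp2
C13: sp2
C4, C5 → 2 sp carbons.

2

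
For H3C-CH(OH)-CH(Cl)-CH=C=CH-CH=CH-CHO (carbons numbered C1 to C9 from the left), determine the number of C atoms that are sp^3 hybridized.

3

C1: sp3 ✓
C2: sp3 ✓
C3: sp3 ✓
C4: sp2
C5: sp
C6: sp2
C7: sp2
C8: sp2
C9: sp2
C1, C2, C3 → 3 sp3 carbons.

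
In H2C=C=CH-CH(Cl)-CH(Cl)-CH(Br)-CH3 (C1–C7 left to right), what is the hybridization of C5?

C5 (4 σ bonds) has steric number 4: sp3.

sp3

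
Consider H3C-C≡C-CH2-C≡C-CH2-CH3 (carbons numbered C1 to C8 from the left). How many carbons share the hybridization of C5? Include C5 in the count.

4

C5 is sp (two π bonds).
C1: sp3
C2: sp ✓
C3: sp ✓
C4: sp3
C5: sp ✓
C6: sp ✓
C7: sp3
C8: sp3
4 carbons are sp.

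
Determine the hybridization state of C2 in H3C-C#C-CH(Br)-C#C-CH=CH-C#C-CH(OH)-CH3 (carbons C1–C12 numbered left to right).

C2 has 2 σ bonds, plus two π bonds: steric number 2 → sp.

sp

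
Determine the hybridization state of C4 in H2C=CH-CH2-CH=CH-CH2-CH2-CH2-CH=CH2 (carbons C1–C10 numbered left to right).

C4: 3 σ bonds, plus one π bond; 3 regions of electron density → sp2.

sp²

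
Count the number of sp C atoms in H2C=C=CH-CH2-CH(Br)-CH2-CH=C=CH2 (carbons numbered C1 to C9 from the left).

C1: sp2
C2: sp ✓
C3: sp2
C4: sp3
C5: sp3
C6: sp3
C7: sp2
C8: sp ✓
C9: sp2
C2, C8 → 2 sp carbons.

2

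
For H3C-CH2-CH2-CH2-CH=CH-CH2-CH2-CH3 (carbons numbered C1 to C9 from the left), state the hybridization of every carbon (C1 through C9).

C1 sp3, C2 sp3, C3 sp3, C4 sp3, C5 sp2, C6 sp2, C7 sp3, C8 sp3, C9 sp3

C1: 4 σ bonds; 4 regions of electron density → sp3.
C2: 4 σ bonds — 4 electron domains, sp3.
C3 has 4 σ bonds: steric number 4 → sp3.
C4: 4 σ bonds; 4 regions of electron density → sp3.
C5 is sp2: 3 σ bonds, plus one π bond, 3 electron-density regions.
C6 has 3 σ bonds, plus one π bond: steric number 3 → sp2.
C7 is sp3: 4 σ bonds, 4 electron-density regions.
C8 — 4 σ bonds. Steric number 4, so sp3.
C9: 4 σ bonds; 4 regions of electron density → sp3.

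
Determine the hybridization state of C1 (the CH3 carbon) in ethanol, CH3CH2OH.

C1 (the CH3 carbon) carries 4 σ bonds, giving a steric number of 4, so it is sp3.

sp³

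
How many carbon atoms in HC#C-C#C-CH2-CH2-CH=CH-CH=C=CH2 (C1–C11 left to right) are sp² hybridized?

C1: sp
C2: sp
C3: sp
C4: sp
C5: sp3
C6: sp3
C7: sp2 ✓
C8: sp2 ✓
C9: sp2 ✓
C10: sp
C11: sp2 ✓
C7, C8, C9, C11 → 4 sp2 carbons.

4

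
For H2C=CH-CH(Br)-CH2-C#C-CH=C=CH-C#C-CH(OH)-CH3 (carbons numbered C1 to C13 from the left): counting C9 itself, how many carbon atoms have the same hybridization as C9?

C9 is sp2 (one π bond).
C1: sp2 ✓
C2: sp2 ✓
C3: sp3
C4: sp3
C5: sp
C6: sp
C7: sp2 ✓
C8: sp
C9: sp2 ✓
C10: sp
C11: sp
C12: sp3
C13: sp3
4 carbons are sp2.

4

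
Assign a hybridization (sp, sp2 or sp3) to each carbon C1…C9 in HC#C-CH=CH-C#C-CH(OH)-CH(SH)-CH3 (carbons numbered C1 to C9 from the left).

C1 — 2 σ bonds, plus two π bonds. Steric number 2, so sp.
C2: 2 σ bonds, plus two π bonds — 2 electron domains, sp.
C3 — 3 σ bonds, plus one π bond. Steric number 3, so sp2.
C4: 3 σ bonds, plus one π bond — 3 electron domains, sp2.
C5 carries 2 σ bonds, plus two π bonds, giving a steric number of 2, so it is sp.
C6 — 2 σ bonds, plus two π bonds. Steric number 2, so sp.
C7 (4 σ bonds) has steric number 4: sp3.
C8 carries 4 σ bonds, giving a steric number of 4, so it is sp3.
C9 has 4 σ bonds: steric number 4 → sp3.

C1 sp, C2 sp, C3 sp2, C4 sp2, C5 sp, C6 sp, C7 sp3, C8 sp3, C9 sp3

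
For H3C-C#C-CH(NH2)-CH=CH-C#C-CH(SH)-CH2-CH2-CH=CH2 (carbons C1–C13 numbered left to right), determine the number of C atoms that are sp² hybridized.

4

C1: sp3
C2: sp
C3: sp
C4: sp3
C5: sp2 ✓
C6: sp2 ✓
C7: sp
C8: sp
C9: sp3
C10: sp3
C11: sp3
C12: sp2 ✓
C13: sp2 ✓
C5, C6, C12, C13 → 4 sp2 carbons.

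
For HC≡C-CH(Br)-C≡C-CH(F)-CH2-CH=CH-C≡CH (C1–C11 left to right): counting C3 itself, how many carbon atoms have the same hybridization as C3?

C3 is sp3 (only σ bonds).
C1: sp
C2: sp
C3: sp3 ✓
C4: sp
C5: sp
C6: sp3 ✓
C7: sp3 ✓
C8: sp2
C9: sp2
C10: sp
C11: sp
3 carbons are sp3.

3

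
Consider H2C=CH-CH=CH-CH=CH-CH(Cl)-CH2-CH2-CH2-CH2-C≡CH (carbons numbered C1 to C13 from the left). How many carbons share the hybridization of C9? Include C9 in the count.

C9 is sp3 (only σ bonds).
C1: sp2
C2: sp2
C3: sp2
C4: sp2
C5: sp2
C6: sp2
C7: sp3 ✓
C8: sp3 ✓
C9: sp3 ✓
C10: sp3 ✓
C11: sp3 ✓
C12: sp
C13: sp
5 carbons are sp3.

5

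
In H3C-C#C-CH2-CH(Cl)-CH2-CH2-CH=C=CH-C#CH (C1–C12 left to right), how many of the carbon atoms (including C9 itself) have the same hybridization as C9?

C9 is sp (two π bonds).
C1: sp3
C2: sp ✓
C3: sp ✓
C4: sp3
C5: sp3
C6: sp3
C7: sp3
C8: sp2
C9: sp ✓
C10: sp2
C11: sp ✓
C12: sp ✓
5 carbons are sp.

5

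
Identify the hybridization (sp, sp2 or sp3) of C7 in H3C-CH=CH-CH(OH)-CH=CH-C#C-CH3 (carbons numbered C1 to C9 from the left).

C7 — 2 σ bonds, plus two π bonds. Steric number 2, so sp.

sp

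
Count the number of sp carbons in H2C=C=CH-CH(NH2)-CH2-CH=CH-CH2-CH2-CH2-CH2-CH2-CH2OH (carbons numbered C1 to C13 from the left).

1

C1: sp2
C2: sp ✓
C3: sp2
C4: sp3
C5: sp3
C6: sp2
C7: sp2
C8: sp3
C9: sp3
C10: sp3
C11: sp3
C12: sp3
C13: sp3
C2 → 1 sp carbon.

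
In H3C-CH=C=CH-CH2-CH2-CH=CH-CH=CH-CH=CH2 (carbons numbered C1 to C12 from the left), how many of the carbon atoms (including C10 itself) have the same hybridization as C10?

C10 is sp2 (one π bond).
C1: sp3
C2: sp2 ✓
C3: sp
C4: sp2 ✓
C5: sp3
C6: sp3
C7: sp2 ✓
C8: sp2 ✓
C9: sp2 ✓
C10: sp2 ✓
C11: sp2 ✓
C12: sp2 ✓
8 carbons are sp2.

8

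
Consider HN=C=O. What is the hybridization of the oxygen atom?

sp^2

The oxygen atom: 1 σ bond and 2 lone pairs, plus one π bond; 3 regions of electron density → sp2.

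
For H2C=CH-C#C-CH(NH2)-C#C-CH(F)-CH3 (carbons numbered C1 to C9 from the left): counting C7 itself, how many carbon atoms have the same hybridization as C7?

4

C7 is sp (two π bonds).
C1: sp2
C2: sp2
C3: sp ✓
C4: sp ✓
C5: sp3
C6: sp ✓
C7: sp ✓
C8: sp3
C9: sp3
4 carbons are sp.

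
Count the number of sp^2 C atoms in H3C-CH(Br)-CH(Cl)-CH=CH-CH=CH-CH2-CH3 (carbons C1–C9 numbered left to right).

4

C1: sp3
C2: sp3
C3: sp3
C4: sp2 ✓
C5: sp2 ✓
C6: sp2 ✓
C7: sp2 ✓
C8: sp3
C9: sp3
C4, C5, C6, C7 → 4 sp2 carbons.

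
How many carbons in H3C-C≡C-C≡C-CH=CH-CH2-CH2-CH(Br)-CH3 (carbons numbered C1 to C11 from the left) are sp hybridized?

C1: sp3
C2: sp ✓
C3: sp ✓
C4: sp ✓
C5: sp ✓
C6: sp2
C7: sp2
C8: sp3
C9: sp3
C10: sp3
C11: sp3
C2, C3, C4, C5 → 4 sp carbons.

4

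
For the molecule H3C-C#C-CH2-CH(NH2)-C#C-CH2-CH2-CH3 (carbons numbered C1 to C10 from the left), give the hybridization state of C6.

sp

C6 — 2 σ bonds, plus two π bonds. Steric number 2, so sp.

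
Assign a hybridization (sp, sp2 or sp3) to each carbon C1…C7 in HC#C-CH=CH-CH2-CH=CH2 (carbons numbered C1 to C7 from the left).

C1 sp, C2 sp, C3 sp2, C4 sp2, C5 sp3, C6 sp2, C7 sp2

C1: 2 σ bonds, plus two π bonds — 2 electron domains, sp.
C2 has 2 σ bonds, plus two π bonds: steric number 2 → sp.
C3 — 3 σ bonds, plus one π bond. Steric number 3, so sp2.
C4 carries 3 σ bonds, plus one π bond, giving a steric number of 3, so it is sp2.
C5: 4 σ bonds — 4 electron domains, sp3.
C6 — 3 σ bonds, plus one π bond. Steric number 3, so sp2.
C7 carries 3 σ bonds, plus one π bond, giving a steric number of 3, so it is sp2.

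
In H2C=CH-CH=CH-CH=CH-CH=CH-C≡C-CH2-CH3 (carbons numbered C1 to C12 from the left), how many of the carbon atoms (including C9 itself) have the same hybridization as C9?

C9 is sp (two π bonds).
C1: sp2
C2: sp2
C3: sp2
C4: sp2
C5: sp2
C6: sp2
C7: sp2
C8: sp2
C9: sp ✓
C10: sp ✓
C11: sp3
C12: sp3
2 carbons are sp.

2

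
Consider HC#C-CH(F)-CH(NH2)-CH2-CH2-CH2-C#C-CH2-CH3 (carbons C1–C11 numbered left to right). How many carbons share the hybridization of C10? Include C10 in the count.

7

C10 is sp3 (only σ bonds).
C1: sp
C2: sp
C3: sp3 ✓
C4: sp3 ✓
C5: sp3 ✓
C6: sp3 ✓
C7: sp3 ✓
C8: sp
C9: sp
C10: sp3 ✓
C11: sp3 ✓
7 carbons are sp3.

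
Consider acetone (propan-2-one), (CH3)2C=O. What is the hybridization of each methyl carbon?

Each methyl carbon is sp3: 4 σ bonds, 4 electron-density regions.

sp^3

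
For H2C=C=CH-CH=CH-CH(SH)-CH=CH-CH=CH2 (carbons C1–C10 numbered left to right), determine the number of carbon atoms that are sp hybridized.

1

C1: sp2
C2: sp ✓
C3: sp2
C4: sp2
C5: sp2
C6: sp3
C7: sp2
C8: sp2
C9: sp2
C10: sp2
C2 → 1 sp carbon.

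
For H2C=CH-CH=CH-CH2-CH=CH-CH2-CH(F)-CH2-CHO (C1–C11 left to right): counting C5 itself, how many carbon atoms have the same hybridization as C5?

C5 is sp3 (only σ bonds).
C1: sp2
C2: sp2
C3: sp2
C4: sp2
C5: sp3 ✓
C6: sp2
C7: sp2
C8: sp3 ✓
C9: sp3 ✓
C10: sp3 ✓
C11: sp2
4 carbons are sp3.

4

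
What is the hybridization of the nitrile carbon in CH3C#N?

sp

The nitrile carbon has 2 σ bonds, plus two π bonds: steric number 2 → sp.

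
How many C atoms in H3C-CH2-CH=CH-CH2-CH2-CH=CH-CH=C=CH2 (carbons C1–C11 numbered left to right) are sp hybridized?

1

C1: sp3
C2: sp3
C3: sp2
C4: sp2
C5: sp3
C6: sp3
C7: sp2
C8: sp2
C9: sp2
C10: sp ✓
C11: sp2
C10 → 1 sp carbon.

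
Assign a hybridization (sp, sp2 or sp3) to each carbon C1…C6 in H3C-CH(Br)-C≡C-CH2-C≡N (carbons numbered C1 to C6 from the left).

C1 sp3, C2 sp3, C3 sp, C4 sp, C5 sp3, C6 sp

C1 carries 4 σ bonds, giving a steric number of 4, so it is sp3.
C2 is sp3: 4 σ bonds, 4 electron-density regions.
C3 has 2 σ bonds, plus two π bonds: steric number 2 → sp.
C4 (2 σ bonds, plus two π bonds) has steric number 2: sp.
C5: 4 σ bonds; 4 regions of electron density → sp3.
C6 — 2 σ bonds, plus two π bonds. Steric number 2, so sp.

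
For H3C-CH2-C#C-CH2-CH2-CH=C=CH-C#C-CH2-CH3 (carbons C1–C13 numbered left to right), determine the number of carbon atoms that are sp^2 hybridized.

2

C1: sp3
C2: sp3
C3: sp
C4: sp
C5: sp3
C6: sp3
C7: sp2 ✓
C8: sp
C9: sp2 ✓
C10: sp
C11: sp
C12: sp3
C13: sp3
C7, C9 → 2 sp2 carbons.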